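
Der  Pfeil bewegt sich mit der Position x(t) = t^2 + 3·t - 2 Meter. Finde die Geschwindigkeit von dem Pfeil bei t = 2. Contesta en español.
Para resolver esto, necesitamos tomar 1 derivada de nuestra ecuación de la posición x(t) = t^2 + 3·t - 2. Tomando d/dt de x(t), encontramos v(t) = 2·t + 3. De la ecuación de la velocidad v(t) = 2·t + 3, sustituimos t = 2 para obtener v = 7.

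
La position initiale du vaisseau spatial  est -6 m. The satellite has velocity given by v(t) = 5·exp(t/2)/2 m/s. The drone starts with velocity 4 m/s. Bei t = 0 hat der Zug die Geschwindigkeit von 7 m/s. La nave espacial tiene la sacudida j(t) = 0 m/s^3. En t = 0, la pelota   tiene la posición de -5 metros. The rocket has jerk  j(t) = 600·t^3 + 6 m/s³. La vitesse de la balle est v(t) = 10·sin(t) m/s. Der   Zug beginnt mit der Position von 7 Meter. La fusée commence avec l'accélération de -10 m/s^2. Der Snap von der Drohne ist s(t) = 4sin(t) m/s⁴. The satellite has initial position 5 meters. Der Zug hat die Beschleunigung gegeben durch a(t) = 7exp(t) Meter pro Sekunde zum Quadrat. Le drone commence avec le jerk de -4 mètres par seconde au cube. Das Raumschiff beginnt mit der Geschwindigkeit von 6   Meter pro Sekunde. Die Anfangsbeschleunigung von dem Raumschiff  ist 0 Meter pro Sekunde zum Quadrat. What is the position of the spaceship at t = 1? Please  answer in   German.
Ausgehend von dem Ruck j(t) = 0, nehmen wir 3 Integrale. Die Stammfunktion von dem Ruck ist die Beschleunigung. Mit a(0) = 0 erhalten wir a(t) = 0. Die Stammfunktion von der Beschleunigung, mit v(0) = 6, ergibt die Geschwindigkeit: v(t) = 6. Mit ∫v(t)dt und Anwendung von x(0) = -6, finden wir x(t) = 6·t - 6. Wir haben die Position x(t) = 6·t - 6. Durch Einsetzen von t = 1: x(1) = 0.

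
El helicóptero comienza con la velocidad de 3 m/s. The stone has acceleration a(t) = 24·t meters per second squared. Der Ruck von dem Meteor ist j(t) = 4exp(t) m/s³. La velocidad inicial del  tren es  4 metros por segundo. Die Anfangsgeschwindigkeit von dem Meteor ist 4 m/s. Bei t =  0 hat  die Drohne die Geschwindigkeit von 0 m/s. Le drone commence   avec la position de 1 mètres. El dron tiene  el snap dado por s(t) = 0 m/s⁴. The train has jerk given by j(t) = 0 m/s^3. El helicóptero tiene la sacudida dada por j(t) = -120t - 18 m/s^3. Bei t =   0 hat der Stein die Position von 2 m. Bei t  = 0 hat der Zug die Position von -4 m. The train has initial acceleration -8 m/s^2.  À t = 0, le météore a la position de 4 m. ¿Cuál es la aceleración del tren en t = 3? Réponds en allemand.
Wir müssen unsere Gleichung für den Ruck j(t) = 0 1-mal integrieren. Mit ∫j(t)dt und Anwendung von a(0) = -8, finden wir a(t) = -8. Wir haben die Beschleunigung a(t) = -8. Durch Einsetzen von t = 3: a(3) = -8.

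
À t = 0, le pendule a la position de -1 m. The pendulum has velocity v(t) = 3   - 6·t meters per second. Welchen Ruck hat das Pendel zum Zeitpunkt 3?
Ausgehend von der Geschwindigkeit v(t) = 3 - 6·t, nehmen wir 2 Ableitungen. Durch Ableiten von der Geschwindigkeit erhalten wir die Beschleunigung: a(t) = -6. Durch Ableiten von der Beschleunigung erhalten wir den Ruck: j(t) = 0. Wir haben den Ruck j(t) = 0. Durch Einsetzen von t = 3: j(3) = 0.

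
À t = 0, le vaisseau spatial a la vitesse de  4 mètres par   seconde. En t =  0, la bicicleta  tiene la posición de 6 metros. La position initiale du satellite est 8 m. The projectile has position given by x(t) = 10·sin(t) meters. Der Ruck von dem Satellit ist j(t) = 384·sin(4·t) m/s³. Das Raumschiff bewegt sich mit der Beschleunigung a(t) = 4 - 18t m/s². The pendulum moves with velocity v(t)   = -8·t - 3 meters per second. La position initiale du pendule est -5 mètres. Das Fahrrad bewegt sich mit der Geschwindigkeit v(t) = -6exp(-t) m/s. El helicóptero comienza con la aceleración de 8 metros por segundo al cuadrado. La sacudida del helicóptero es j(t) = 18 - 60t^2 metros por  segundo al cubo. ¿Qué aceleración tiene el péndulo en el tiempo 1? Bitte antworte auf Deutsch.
Wir müssen unsere Gleichung für die Geschwindigkeit v(t) = -8·t - 3 1-mal ableiten. Mit d/dt von v(t) finden wir a(t) = -8. Wir haben die Beschleunigung a(t) = -8. Durch Einsetzen von t = 1: a(1) = -8.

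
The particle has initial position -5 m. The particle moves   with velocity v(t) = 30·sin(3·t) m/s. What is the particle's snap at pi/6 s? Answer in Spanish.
Debemos derivar nuestra ecuación de la velocidad v(t) = 30·sin(3·t) 3 veces. Tomando d/dt de v(t), encontramos a(t) = 90·cos(3·t). Derivando la aceleración, obtenemos la sacudida: j(t) = -270·sin(3·t). La derivada de la sacudida da el snap: s(t) = -810·cos(3·t). Tenemos el snap s(t) = -810·cos(3·t). Sustituyendo t = pi/6: s(pi/6) = 0.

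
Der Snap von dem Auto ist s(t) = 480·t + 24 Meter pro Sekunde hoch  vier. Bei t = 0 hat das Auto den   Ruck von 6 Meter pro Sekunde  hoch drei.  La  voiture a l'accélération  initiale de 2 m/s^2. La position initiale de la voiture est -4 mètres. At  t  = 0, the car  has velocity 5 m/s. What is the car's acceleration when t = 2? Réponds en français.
Nous devons intégrer notre équation du snap s(t) = 480·t + 24 2 fois. En prenant ∫s(t)dt et en appliquant j(0) = 6, nous trouvons j(t) = 240·t^2 + 24·t + 6. En prenant ∫j(t)dt et en appliquant a(0) = 2, nous trouvons a(t) = 80·t^3 + 12·t^2 + 6·t + 2. De l'équation de l'accélération a(t) = 80·t^3 + 12·t^2 + 6·t + 2, nous substituons t = 2 pour obtenir a = 702.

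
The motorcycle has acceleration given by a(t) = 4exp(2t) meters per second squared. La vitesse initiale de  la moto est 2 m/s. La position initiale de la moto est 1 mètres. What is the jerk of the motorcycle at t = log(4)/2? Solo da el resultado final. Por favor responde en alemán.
j(log(4)/2) = 32.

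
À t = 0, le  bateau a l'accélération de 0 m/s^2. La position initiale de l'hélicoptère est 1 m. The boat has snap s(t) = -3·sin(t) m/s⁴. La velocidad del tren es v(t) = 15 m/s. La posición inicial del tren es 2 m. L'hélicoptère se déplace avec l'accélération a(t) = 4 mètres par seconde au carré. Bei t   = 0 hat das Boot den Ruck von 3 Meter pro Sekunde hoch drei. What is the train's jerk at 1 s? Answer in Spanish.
Debemos derivar nuestra ecuación de la velocidad v(t) = 15 2 veces. Derivando la velocidad, obtenemos la aceleración: a(t) = 0. Derivando la aceleración, obtenemos la sacudida: j(t) = 0. Usando j(t) = 0 y sustituyendo t = 1, encontramos j = 0.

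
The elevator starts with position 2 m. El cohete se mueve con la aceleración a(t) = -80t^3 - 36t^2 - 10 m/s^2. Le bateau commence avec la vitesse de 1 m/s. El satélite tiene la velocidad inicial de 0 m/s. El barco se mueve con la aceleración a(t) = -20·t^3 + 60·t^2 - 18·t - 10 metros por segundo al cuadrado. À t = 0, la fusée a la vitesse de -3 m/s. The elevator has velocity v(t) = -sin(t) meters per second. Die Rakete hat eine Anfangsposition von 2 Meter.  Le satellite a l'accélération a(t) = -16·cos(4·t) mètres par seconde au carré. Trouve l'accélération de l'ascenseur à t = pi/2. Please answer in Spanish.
Partiendo de la velocidad v(t) = -sin(t), tomamos 1 derivada. La derivada de la velocidad da la aceleración: a(t) = -cos(t). De la ecuación de la aceleración a(t) = -cos(t), sustituimos t = pi/2 para obtener a = 0.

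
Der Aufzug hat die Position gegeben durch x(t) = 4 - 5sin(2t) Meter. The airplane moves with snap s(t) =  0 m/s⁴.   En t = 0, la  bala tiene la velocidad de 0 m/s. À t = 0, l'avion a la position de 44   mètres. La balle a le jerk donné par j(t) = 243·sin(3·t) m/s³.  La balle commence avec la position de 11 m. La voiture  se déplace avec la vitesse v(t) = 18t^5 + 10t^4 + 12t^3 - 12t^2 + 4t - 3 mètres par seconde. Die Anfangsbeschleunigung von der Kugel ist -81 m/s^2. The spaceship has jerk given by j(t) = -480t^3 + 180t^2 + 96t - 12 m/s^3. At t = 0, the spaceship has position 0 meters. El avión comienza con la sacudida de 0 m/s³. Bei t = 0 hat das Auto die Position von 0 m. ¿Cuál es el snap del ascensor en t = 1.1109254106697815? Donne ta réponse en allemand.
Um dies zu lösen, müssen wir 4 Ableitungen unserer Gleichung für die Position x(t) = 4 - 5·sin(2·t) nehmen. Mit d/dt von x(t) finden wir v(t) = -10·cos(2·t). Mit d/dt von v(t) finden wir a(t) = 20·sin(2·t). Die Ableitung von der Beschleunigung ergibt den Ruck: j(t) = 40·cos(2·t). Durch Ableiten von dem Ruck erhalten wir den Snap: s(t) = -80·sin(2·t). Aus der Gleichung für den Snap s(t) = -80·sin(2·t), setzen wir t = 1.1109254106697815 ein und erhalten s = -63.6356152238272.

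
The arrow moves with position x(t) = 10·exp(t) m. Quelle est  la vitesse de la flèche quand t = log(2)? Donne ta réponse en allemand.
Wir müssen unsere Gleichung für die Position x(t) = 10·exp(t) 1-mal ableiten. Durch Ableiten von der Position erhalten wir die Geschwindigkeit: v(t) = 10·exp(t). Aus der Gleichung für die Geschwindigkeit v(t) = 10·exp(t), setzen wir t = log(2) ein und erhalten v = 20.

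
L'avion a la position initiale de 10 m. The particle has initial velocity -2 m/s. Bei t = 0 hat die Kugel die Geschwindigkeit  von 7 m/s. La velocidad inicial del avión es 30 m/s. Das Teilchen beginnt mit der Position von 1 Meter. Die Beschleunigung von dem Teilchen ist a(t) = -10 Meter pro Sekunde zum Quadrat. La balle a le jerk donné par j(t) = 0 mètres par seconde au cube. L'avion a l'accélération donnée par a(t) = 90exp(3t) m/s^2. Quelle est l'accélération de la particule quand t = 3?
En utilisant a(t) = -10 et en substituant t = 3, nous trouvons a = -10.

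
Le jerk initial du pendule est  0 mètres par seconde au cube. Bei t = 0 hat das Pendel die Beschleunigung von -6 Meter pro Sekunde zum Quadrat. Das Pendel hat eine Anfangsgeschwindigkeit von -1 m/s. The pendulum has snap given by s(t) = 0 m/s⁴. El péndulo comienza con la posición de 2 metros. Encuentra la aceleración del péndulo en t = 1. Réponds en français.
En partant du snap s(t) = 0, nous prenons 2 intégrales. L'intégrale du snap est le jerk. En utilisant j(0) = 0, nous obtenons j(t) = 0. La primitive du jerk est l'accélération. En utilisant a(0) = -6, nous obtenons a(t) = -6. Nous avons l'accélération a(t) = -6. En substituant t = 1: a(1) = -6.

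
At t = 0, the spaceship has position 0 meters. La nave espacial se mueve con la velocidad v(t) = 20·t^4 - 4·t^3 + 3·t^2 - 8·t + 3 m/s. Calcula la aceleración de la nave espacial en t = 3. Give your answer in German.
Um dies zu lösen, müssen wir 1 Ableitung unserer Gleichung für die Geschwindigkeit v(t) = 20·t^4 - 4·t^3 + 3·t^2 - 8·t + 3 nehmen. Mit d/dt von v(t) finden wir a(t) = 80·t^3 - 12·t^2 + 6·t - 8. Mit a(t) = 80·t^3 - 12·t^2 + 6·t - 8 und Einsetzen von t = 3, finden wir a = 2062.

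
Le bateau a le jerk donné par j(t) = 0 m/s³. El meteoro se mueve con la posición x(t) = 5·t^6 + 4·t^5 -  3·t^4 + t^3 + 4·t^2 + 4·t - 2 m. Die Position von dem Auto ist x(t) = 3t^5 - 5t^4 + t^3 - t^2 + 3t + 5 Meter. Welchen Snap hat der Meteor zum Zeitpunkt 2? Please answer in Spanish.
Partiendo de la posición x(t) = 5·t^6 + 4·t^5 - 3·t^4 + t^3 + 4·t^2 + 4·t - 2, tomamos 4 derivadas. La derivada de la posición da la velocidad: v(t) = 30·t^5 + 20·t^4 - 12·t^3 + 3·t^2 + 8·t + 4. La derivada de la velocidad da la aceleración: a(t) = 150·t^4 + 80·t^3 - 36·t^2 + 6·t + 8. Derivando la aceleración, obtenemos la sacudida: j(t) = 600·t^3 + 240·t^2 - 72·t + 6. Tomando d/dt de j(t), encontramos s(t) = 1800·t^2 + 480·t - 72. Usando s(t) = 1800·t^2 + 480·t - 72 y sustituyendo t = 2, encontramos s = 8088.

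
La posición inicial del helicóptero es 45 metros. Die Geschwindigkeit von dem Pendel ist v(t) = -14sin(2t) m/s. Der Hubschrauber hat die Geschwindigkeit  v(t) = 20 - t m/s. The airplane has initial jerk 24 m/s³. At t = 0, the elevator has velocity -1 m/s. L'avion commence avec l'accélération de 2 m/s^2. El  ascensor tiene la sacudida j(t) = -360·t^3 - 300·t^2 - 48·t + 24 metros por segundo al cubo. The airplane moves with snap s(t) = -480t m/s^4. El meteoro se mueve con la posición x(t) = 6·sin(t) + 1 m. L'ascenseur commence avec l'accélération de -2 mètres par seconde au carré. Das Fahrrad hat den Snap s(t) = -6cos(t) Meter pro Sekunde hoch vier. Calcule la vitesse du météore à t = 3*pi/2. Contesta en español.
Partiendo de la posición x(t) = 6·sin(t) + 1, tomamos 1 derivada. Derivando la posición, obtenemos la velocidad: v(t) = 6·cos(t). Tenemos la velocidad v(t) = 6·cos(t). Sustituyendo t = 3*pi/2: v(3*pi/2) = 0.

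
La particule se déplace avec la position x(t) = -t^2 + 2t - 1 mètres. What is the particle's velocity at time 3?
We must differentiate our position equation x(t) = -t^2 + 2·t - 1 1 time. The derivative of position gives velocity: v(t) = 2 - 2·t. From the given velocity equation v(t) = 2 - 2·t, we substitute t = 3 to get v = -4.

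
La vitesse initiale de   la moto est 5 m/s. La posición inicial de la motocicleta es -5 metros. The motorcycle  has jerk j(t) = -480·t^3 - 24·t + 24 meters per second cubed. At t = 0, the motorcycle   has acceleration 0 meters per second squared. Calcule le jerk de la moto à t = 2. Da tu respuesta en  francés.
Nous avons le jerk j(t) = -480·t^3 - 24·t + 24. En substituant t = 2: j(2) = -3864.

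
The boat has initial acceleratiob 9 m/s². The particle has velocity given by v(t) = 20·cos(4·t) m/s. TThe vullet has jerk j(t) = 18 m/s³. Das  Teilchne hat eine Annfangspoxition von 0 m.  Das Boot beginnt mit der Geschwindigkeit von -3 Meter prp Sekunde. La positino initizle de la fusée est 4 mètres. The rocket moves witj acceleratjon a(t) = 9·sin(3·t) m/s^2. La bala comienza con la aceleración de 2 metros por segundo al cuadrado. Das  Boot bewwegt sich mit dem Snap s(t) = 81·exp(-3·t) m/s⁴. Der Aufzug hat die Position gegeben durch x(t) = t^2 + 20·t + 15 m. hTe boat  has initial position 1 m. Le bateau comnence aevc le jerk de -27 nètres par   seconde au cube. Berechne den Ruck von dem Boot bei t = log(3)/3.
Ausgehend von dem Snap s(t) = 81·exp(-3·t), nehmen wir 1 Stammfunktion. Durch Integration von dem Snap und Verwendung der Anfangsbedingung j(0) = -27, erhalten wir j(t) = -27·exp(-3·t). Aus der Gleichung für den Ruck j(t) = -27·exp(-3·t), setzen wir t = log(3)/3 ein und erhalten j = -9.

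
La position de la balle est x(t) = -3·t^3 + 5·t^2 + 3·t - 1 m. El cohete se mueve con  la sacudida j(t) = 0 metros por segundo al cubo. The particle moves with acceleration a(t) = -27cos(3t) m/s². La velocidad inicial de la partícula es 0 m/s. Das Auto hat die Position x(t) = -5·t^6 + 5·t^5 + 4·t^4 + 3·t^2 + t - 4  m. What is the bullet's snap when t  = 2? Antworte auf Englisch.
Starting from position x(t) = -3·t^3 + 5·t^2 + 3·t - 1, we take 4 derivatives. Differentiating position, we get velocity: v(t) = -9·t^2 + 10·t + 3. Differentiating velocity, we get acceleration: a(t) = 10 - 18·t. The derivative of acceleration gives jerk: j(t) = -18. Differentiating jerk, we get snap: s(t) = 0. From the given snap equation s(t) = 0, we substitute t = 2 to get s = 0.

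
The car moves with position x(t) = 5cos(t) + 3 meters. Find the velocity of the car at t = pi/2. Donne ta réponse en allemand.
Ausgehend von der Position x(t) = 5·cos(t) + 3, nehmen wir 1 Ableitung. Mit d/dt von x(t) finden wir v(t) = -5·sin(t). Wir haben die Geschwindigkeit v(t) = -5·sin(t). Durch Einsetzen von t = pi/2: v(pi/2) = -5.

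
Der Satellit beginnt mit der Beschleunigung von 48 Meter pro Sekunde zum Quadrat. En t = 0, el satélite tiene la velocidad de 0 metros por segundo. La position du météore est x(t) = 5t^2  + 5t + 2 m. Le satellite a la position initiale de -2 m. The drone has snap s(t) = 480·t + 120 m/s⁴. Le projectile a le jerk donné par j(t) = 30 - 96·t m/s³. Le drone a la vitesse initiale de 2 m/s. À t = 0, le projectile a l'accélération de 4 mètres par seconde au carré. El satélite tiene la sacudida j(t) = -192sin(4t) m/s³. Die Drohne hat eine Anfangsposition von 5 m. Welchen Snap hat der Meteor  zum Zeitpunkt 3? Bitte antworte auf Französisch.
Pour résoudre ceci, nous devons prendre 4 dérivées de notre équation de la position x(t) = 5·t^2 + 5·t + 2. En prenant d/dt de x(t), nous trouvons v(t) = 10·t + 5. En dérivant la vitesse, nous obtenons l'accélération: a(t) = 10. En prenant d/dt de a(t), nous trouvons j(t) = 0. En dérivant le jerk, nous obtenons le snap: s(t) = 0. De l'équation du snap s(t) = 0, nous substituons t = 3 pour obtenir s = 0.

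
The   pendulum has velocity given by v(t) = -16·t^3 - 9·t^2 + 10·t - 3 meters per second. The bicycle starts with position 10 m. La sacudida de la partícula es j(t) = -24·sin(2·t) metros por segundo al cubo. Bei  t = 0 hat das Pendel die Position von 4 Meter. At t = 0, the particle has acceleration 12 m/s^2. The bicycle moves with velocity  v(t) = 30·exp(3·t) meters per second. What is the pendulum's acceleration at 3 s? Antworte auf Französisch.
Pour résoudre ceci, nous devons prendre 1 dérivée de notre équation de la vitesse v(t) = -16·t^3 - 9·t^2 + 10·t - 3. La dérivée de la vitesse donne l'accélération: a(t) = -48·t^2 - 18·t + 10. Nous avons l'accélération a(t) = -48·t^2 - 18·t + 10. En substituant t = 3: a(3) = -476.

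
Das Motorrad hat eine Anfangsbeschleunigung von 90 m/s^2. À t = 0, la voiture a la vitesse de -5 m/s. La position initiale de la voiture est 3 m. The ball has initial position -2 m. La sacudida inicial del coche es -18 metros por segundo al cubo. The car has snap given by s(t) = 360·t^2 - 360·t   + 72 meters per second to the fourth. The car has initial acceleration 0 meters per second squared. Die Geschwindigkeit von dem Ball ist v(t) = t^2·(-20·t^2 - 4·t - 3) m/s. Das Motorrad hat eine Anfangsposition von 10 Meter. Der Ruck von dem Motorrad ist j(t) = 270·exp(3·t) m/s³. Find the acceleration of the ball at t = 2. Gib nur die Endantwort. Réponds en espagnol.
La respuesta es -700.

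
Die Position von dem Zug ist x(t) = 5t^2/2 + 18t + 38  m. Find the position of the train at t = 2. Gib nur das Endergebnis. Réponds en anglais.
The position at t = 2 is x = 84.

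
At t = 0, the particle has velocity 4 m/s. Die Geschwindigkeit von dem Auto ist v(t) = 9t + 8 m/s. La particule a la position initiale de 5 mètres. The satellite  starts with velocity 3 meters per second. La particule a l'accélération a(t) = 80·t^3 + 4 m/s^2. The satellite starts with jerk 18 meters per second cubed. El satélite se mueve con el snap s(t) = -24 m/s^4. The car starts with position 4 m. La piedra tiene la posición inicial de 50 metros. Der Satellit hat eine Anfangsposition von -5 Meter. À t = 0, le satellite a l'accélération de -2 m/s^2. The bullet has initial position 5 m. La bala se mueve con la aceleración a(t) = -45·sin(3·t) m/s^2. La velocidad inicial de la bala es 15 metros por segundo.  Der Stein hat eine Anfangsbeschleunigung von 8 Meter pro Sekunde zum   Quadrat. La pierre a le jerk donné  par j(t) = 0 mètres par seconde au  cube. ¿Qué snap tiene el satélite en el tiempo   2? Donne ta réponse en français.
En utilisant s(t) = -24 et en substituant t = 2, nous trouvons s = -24.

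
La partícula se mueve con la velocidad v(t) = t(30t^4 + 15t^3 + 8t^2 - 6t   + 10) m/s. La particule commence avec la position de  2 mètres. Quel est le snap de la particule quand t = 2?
En partant de la vitesse v(t) = t·(30·t^4 + 15·t^3 + 8·t^2 - 6·t + 10), nous prenons 3 dérivées. La dérivée de la vitesse donne l'accélération: a(t) = 30·t^4 + 15·t^3 + 8·t^2 + t·(120·t^3 + 45·t^2 + 16·t - 6) - 6·t + 10. La dérivée de l'accélération donne le jerk: j(t) = 240·t^3 + 90·t^2 + t·(360·t^2 + 90·t + 16) + 32·t - 12. La dérivée du jerk donne le snap: s(t) = 1080·t^2 + t·(720·t + 90) + 270·t + 48. En utilisant s(t) = 1080·t^2 + t·(720·t + 90) + 270·t + 48 et en substituant t = 2, nous trouvons s = 7968.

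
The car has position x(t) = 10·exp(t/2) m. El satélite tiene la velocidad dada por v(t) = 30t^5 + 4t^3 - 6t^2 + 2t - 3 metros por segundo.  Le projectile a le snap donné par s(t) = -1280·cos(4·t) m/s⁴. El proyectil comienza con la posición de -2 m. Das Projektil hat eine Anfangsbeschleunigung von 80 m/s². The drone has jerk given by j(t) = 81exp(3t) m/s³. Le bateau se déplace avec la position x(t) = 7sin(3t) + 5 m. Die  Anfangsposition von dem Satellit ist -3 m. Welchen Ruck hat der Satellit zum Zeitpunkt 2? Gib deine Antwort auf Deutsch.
Wir müssen unsere Gleichung für die Geschwindigkeit v(t) = 30·t^5 + 4·t^3 - 6·t^2 + 2·t - 3 2-mal ableiten. Die Ableitung von der Geschwindigkeit ergibt die Beschleunigung: a(t) = 150·t^4 + 12·t^2 - 12·t + 2. Durch Ableiten von der Beschleunigung erhalten wir den Ruck: j(t) = 600·t^3 + 24·t - 12. Mit j(t) = 600·t^3 + 24·t - 12 und Einsetzen von t = 2, finden wir j = 4836.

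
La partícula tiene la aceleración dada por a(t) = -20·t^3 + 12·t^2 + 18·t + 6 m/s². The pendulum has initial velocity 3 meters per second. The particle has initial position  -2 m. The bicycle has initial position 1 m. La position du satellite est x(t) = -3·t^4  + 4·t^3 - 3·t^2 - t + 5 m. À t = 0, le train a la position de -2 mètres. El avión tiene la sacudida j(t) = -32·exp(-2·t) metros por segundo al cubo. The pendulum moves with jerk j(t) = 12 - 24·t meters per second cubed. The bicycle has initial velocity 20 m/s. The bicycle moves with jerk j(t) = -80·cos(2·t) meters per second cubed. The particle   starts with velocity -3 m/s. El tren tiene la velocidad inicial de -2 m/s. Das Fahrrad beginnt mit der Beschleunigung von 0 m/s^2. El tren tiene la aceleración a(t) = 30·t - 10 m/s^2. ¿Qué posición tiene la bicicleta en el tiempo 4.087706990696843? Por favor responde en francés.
Pour résoudre ceci, nous devons prendre 3 intégrales de notre équation du jerk j(t) = -80·cos(2·t). La primitive du jerk est l'accélération. En utilisant a(0) = 0, nous obtenons a(t) = -40·sin(2·t). En intégrant l'accélération et en utilisant la condition initiale v(0) = 20, nous obtenons v(t) = 20·cos(2·t). En prenant ∫v(t)dt et en appliquant x(0) = 1, nous trouvons x(t) = 10·sin(2·t) + 1. Nous avons la position x(t) = 10·sin(2·t) + 1. En substituant t = 4.087706990696843: x(4.087706990696843) = 10.4878387590064.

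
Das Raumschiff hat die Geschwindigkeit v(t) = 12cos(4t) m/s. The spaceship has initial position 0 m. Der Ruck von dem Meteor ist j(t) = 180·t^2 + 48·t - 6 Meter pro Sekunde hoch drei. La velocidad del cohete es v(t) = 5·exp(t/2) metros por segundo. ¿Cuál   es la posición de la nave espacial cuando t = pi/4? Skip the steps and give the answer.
En t = pi/4, x = 0.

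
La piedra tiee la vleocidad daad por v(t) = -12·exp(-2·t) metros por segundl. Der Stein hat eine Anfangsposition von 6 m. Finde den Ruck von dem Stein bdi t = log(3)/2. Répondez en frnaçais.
En partant de la vitesse v(t) = -12·exp(-2·t), nous prenons 2 dérivées. La dérivée de la vitesse donne l'accélération: a(t) = 24·exp(-2·t). En prenant d/dt de a(t), nous trouvons j(t) = -48·exp(-2·t). Nous avons le jerk j(t) = -48·exp(-2·t). En substituant t = log(3)/2: j(log(3)/2) = -16.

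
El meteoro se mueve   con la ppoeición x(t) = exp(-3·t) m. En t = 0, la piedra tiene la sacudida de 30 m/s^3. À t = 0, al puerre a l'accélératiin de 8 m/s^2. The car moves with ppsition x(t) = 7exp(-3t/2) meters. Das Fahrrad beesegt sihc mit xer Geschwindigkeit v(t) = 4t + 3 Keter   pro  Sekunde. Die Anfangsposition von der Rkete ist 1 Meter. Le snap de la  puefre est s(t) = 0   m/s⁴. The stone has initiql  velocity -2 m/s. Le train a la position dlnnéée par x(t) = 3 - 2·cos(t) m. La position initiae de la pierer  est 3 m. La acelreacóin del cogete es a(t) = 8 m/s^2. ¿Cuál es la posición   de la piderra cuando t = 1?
Necesitamos integrar nuestra ecuación del snap s(t) = 0 4 veces. Tomando ∫s(t)dt y aplicando j(0) = 30, encontramos j(t) = 30. Tomando ∫j(t)dt y aplicando a(0) = 8, encontramos a(t) = 30·t + 8. La integral de la aceleración es la velocidad. Usando v(0) = -2, obtenemos v(t) = 15·t^2 + 8·t - 2. La antiderivada de la velocidad, con x(0) = 3, da la posición: x(t) = 5·t^3 + 4·t^2 - 2·t + 3. De la ecuación de la posición x(t) = 5·t^3 + 4·t^2 - 2·t + 3, sustituimos t = 1 para obtener x = 10.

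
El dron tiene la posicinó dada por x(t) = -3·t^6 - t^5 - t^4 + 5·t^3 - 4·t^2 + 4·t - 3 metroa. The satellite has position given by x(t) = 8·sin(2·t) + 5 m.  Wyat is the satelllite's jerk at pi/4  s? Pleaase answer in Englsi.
To solve this, we need to take 3 derivatives of our position equation x(t) = 8·sin(2·t) + 5. The derivative of position gives velocity: v(t) = 16·cos(2·t). Taking d/dt of v(t), we find a(t) = -32·sin(2·t). The derivative of acceleration gives jerk: j(t) = -64·cos(2·t). Using j(t) = -64·cos(2·t) and substituting t = pi/4, we find j = 0.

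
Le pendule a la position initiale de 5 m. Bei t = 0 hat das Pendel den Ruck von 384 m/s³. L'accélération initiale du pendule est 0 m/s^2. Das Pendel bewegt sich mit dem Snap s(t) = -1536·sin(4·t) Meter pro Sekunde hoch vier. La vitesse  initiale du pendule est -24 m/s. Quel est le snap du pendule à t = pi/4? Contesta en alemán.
Aus der Gleichung für den Snap s(t) = -1536·sin(4·t), setzen wir t = pi/4 ein und erhalten s = 0.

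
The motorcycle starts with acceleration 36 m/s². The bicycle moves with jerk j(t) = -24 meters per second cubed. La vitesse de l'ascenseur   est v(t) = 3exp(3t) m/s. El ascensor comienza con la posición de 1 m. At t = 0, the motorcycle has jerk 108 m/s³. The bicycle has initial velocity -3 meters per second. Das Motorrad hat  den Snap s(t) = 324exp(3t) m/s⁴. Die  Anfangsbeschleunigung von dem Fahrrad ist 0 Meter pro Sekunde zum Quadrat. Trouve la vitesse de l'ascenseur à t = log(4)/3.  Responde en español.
Usando v(t) = 3·exp(3·t) y sustituyendo t = log(4)/3, encontramos v = 12.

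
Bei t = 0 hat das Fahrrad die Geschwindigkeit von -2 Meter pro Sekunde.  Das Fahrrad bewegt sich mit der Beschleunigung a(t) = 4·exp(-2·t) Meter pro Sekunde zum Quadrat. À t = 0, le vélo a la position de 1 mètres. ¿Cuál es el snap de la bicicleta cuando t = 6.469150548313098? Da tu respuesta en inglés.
To solve this, we need to take 2 derivatives of our acceleration equation a(t) = 4·exp(-2·t). Differentiating acceleration, we get jerk: j(t) = -8·exp(-2·t). Differentiating jerk, we get snap: s(t) = 16·exp(-2·t). Using s(t) = 16·exp(-2·t) and substituting t = 6.469150548313098, we find s = 0.0000384669020130684.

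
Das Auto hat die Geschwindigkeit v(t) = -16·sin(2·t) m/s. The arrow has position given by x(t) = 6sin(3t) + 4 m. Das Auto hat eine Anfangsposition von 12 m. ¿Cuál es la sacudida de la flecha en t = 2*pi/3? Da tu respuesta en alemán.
Um dies zu lösen, müssen wir 3 Ableitungen unserer Gleichung für die Position x(t) = 6·sin(3·t) + 4 nehmen. Durch Ableiten von der Position erhalten wir die Geschwindigkeit: v(t) = 18·cos(3·t). Mit d/dt von v(t) finden wir a(t) = -54·sin(3·t). Die Ableitung von der Beschleunigung ergibt den Ruck: j(t) = -162·cos(3·t). Wir haben den Ruck j(t) = -162·cos(3·t). Durch Einsetzen von t = 2*pi/3: j(2*pi/3) = -162.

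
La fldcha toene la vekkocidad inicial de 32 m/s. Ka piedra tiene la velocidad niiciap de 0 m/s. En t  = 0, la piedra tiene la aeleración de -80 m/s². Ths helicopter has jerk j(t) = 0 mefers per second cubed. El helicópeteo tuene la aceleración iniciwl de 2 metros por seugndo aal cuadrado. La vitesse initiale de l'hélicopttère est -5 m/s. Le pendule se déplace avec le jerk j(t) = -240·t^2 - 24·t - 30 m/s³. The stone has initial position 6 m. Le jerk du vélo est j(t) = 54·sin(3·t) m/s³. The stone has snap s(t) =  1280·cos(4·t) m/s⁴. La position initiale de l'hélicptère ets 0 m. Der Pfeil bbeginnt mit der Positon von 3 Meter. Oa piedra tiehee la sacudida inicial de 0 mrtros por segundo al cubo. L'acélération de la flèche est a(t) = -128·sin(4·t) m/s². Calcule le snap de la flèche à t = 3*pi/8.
Pour résoudre ceci, nous devons prendre 2 dérivées de notre équation de l'accélération a(t) = -128·sin(4·t). La dérivée de l'accélération donne le jerk: j(t) = -512·cos(4·t). En prenant d/dt de j(t), nous trouvons s(t) = 2048·sin(4·t). En utilisant s(t) = 2048·sin(4·t) et en substituant t = 3*pi/8, nous trouvons s = -2048.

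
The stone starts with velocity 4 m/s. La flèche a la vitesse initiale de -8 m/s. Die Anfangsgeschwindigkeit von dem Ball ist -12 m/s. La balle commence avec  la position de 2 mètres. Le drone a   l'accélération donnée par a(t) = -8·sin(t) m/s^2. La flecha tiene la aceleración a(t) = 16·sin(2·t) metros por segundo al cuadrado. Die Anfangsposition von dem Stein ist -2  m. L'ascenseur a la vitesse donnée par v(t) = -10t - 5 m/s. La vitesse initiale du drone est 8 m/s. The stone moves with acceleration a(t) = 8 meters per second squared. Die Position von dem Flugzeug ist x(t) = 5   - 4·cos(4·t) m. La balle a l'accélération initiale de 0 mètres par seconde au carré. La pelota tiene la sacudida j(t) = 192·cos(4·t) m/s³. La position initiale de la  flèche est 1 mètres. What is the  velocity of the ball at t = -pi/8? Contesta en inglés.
We need to integrate our jerk equation j(t) = 192·cos(4·t) 2 times. The antiderivative of jerk, with a(0) = 0, gives acceleration: a(t) = 48·sin(4·t). The antiderivative of acceleration, with v(0) = -12, gives velocity: v(t) = -12·cos(4·t). We have velocity v(t) = -12·cos(4·t). Substituting t = -pi/8: v(-pi/8) = 0.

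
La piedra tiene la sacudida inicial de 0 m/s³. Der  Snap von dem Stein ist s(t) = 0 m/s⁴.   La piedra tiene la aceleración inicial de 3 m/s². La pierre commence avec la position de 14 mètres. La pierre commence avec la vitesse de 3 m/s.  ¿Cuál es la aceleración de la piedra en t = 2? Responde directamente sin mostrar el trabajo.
a(2) = 3.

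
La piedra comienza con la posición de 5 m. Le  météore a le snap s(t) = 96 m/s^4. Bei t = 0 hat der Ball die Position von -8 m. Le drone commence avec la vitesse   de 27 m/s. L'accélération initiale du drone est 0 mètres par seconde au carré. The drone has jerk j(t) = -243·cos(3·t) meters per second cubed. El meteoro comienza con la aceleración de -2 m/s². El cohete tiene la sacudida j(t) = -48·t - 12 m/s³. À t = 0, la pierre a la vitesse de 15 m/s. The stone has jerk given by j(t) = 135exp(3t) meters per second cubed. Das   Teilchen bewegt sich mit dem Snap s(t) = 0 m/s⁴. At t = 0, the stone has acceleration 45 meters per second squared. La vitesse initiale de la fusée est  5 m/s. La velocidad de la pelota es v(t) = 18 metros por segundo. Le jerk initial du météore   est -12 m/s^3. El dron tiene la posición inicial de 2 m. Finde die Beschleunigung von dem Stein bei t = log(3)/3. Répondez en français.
Nous devons intégrer notre équation du jerk j(t) = 135·exp(3·t) 1 fois. En intégrant le jerk et en utilisant la condition initiale a(0) = 45, nous obtenons a(t) = 45·exp(3·t). Nous avons l'accélération a(t) = 45·exp(3·t). En substituant t = log(3)/3: a(log(3)/3) = 135.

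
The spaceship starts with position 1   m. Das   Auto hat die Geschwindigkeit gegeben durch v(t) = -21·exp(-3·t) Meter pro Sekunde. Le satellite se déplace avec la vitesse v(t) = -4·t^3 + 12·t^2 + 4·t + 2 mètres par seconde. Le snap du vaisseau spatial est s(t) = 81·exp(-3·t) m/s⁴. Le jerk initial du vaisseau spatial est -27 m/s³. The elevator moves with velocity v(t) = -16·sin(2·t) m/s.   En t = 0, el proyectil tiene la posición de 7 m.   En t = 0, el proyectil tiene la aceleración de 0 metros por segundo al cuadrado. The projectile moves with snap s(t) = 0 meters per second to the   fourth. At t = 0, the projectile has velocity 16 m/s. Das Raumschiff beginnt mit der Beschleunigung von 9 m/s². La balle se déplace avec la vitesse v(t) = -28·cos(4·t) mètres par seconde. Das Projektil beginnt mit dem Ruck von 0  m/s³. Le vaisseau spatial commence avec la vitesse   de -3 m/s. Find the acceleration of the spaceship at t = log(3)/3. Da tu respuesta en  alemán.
Ausgehend von dem Snap s(t) = 81·exp(-3·t), nehmen wir 2 Integrale. Mit ∫s(t)dt und Anwendung von j(0) = -27, finden wir j(t) = -27·exp(-3·t). Durch Integration von dem Ruck und Verwendung der Anfangsbedingung a(0) = 9, erhalten wir a(t) = 9·exp(-3·t). Aus der Gleichung für die Beschleunigung a(t) = 9·exp(-3·t), setzen wir t = log(3)/3 ein und erhalten a = 3.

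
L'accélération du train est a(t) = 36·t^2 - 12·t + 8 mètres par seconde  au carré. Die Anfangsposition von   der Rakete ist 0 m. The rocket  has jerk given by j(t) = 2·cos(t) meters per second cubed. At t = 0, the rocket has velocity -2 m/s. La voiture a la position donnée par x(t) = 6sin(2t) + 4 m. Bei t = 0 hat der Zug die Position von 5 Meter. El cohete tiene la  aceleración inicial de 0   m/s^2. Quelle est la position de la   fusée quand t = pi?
Nous devons intégrer notre équation du jerk j(t) = 2·cos(t) 3 fois. En intégrant le jerk et en utilisant la condition initiale a(0) = 0, nous obtenons a(t) = 2·sin(t). En intégrant l'accélération et en utilisant la condition initiale v(0) = -2, nous obtenons v(t) = -2·cos(t). En prenant ∫v(t)dt et en appliquant x(0) = 0, nous trouvons x(t) = -2·sin(t). En utilisant x(t) = -2·sin(t) et en substituant t = pi, nous trouvons x = 0.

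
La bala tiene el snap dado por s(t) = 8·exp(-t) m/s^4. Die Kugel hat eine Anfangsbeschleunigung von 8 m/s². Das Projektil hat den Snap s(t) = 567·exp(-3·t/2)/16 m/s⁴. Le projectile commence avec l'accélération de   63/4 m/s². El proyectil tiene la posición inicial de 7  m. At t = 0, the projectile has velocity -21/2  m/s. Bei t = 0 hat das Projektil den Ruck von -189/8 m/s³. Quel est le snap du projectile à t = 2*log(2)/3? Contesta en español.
Usando s(t) = 567·exp(-3·t/2)/16 y sustituyendo t = 2*log(2)/3, encontramos s = 567/32.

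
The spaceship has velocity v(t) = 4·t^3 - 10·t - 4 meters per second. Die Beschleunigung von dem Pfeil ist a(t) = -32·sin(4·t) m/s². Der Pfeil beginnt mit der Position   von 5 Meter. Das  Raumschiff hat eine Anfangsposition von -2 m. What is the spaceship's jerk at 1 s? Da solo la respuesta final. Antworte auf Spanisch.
En t = 1, j = 24.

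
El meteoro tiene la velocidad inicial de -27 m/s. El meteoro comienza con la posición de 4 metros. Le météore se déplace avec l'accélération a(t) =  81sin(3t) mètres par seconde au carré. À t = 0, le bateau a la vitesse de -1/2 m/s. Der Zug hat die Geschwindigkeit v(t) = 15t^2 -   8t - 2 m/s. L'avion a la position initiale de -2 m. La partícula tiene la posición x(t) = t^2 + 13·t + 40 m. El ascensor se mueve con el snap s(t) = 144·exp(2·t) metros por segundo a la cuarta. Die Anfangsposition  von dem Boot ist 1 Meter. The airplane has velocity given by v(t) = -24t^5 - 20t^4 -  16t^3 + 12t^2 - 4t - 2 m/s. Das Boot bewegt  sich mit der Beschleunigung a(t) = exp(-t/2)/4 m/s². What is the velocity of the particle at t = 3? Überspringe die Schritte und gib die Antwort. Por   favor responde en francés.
À t = 3, v = 19.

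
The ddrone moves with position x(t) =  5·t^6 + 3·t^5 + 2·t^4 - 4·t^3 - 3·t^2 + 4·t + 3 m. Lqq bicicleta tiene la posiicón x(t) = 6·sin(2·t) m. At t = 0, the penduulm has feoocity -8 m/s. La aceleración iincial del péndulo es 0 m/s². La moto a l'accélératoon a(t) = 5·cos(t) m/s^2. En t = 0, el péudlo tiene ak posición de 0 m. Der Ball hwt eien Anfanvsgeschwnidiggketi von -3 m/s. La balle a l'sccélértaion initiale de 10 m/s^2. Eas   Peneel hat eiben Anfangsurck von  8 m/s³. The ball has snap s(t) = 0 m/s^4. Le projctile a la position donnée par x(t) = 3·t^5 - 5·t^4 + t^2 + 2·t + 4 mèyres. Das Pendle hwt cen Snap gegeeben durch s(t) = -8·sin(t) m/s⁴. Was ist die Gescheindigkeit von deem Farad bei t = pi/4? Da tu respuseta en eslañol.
Debemos derivar nuestra ecuación de la posición x(t) = 6·sin(2·t) 1 vez. Tomando d/dt de x(t), encontramos v(t) = 12·cos(2·t). Usando v(t) = 12·cos(2·t) y sustituyendo t = pi/4, encontramos v = 0.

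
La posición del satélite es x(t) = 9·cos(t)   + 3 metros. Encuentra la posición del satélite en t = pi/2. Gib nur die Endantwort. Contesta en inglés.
The position at t = pi/2 is x = 3.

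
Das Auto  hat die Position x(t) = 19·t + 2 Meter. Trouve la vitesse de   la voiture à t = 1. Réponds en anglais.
To solve this, we need to take 1 derivative of our position equation x(t) = 19·t + 2. Taking d/dt of x(t), we find v(t) = 19. From the given velocity equation v(t) = 19, we substitute t = 1 to get v = 19.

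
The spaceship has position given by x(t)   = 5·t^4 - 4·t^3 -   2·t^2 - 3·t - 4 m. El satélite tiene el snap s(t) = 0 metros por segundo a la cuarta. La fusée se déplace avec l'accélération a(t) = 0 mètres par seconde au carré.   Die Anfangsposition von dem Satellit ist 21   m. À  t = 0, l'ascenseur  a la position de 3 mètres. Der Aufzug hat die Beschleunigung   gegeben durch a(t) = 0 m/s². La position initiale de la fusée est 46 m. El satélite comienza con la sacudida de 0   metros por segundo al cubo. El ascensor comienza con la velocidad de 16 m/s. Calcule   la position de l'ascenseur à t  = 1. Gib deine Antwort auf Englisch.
We need to integrate our acceleration equation a(t) = 0 2 times. The integral of acceleration is velocity. Using v(0) = 16, we get v(t) = 16. Finding the antiderivative of v(t) and using x(0) = 3: x(t) = 16·t + 3. From the given position equation x(t) = 16·t + 3, we substitute t = 1 to get x = 19.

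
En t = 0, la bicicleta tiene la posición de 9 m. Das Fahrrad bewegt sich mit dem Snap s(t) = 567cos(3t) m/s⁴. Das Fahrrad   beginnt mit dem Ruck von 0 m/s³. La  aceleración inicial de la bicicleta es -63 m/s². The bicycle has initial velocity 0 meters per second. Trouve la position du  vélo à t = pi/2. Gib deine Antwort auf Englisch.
To find the answer, we compute 4 integrals of s(t) = 567·cos(3·t). Finding the antiderivative of s(t) and using j(0) = 0: j(t) = 189·sin(3·t). The integral of jerk is acceleration. Using a(0) = -63, we get a(t) = -63·cos(3·t). The antiderivative of acceleration is velocity. Using v(0) = 0, we get v(t) = -21·sin(3·t). Taking ∫v(t)dt and applying x(0) = 9, we find x(t) = 7·cos(3·t) + 2. From the given position equation x(t) = 7·cos(3·t) + 2, we substitute t = pi/2 to get x = 2.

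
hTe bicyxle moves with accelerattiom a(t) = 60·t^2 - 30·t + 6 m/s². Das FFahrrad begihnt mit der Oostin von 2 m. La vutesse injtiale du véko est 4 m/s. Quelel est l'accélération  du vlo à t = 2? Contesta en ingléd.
Using a(t) = 60·t^2 - 30·t + 6 and substituting t = 2, we find a = 186.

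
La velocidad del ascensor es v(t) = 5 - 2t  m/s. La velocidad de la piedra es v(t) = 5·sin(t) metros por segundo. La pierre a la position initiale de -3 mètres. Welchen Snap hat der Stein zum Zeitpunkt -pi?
Ausgehend von der Geschwindigkeit v(t) = 5·sin(t), nehmen wir 3 Ableitungen. Mit d/dt von v(t) finden wir a(t) = 5·cos(t). Durch Ableiten von der Beschleunigung erhalten wir den Ruck: j(t) = -5·sin(t). Mit d/dt von j(t) finden wir s(t) = -5·cos(t). Mit s(t) = -5·cos(t) und Einsetzen von t = -pi, finden wir s = 5.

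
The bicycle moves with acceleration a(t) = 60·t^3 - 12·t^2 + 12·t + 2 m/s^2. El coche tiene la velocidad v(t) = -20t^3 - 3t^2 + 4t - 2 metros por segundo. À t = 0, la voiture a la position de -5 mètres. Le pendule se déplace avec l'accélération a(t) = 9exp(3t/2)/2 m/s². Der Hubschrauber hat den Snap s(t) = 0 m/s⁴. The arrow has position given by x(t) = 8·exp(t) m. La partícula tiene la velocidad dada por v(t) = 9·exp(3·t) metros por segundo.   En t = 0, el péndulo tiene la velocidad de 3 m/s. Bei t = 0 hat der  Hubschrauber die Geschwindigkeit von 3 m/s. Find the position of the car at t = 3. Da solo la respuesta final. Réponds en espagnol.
La respuesta es -425.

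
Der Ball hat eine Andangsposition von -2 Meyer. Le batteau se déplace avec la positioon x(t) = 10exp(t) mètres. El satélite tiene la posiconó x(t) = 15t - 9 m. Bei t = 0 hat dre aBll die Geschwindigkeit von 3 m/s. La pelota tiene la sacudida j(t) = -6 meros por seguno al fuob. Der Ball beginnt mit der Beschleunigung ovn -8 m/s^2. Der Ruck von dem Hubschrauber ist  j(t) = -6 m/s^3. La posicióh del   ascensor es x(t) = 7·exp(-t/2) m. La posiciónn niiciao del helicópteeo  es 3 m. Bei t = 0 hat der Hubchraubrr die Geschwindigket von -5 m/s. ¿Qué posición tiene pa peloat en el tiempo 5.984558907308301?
Para resolver esto, necesitamos tomar 3 integrales de nuestra ecuación de la sacudida j(t) = -6. La integral de la sacudida, con a(0) = -8, da la aceleración: a(t) = -6·t - 8. Integrando la aceleración y usando la condición inicial v(0) = 3, obtenemos v(t) = -3·t^2 - 8·t + 3. Tomando ∫v(t)dt y aplicando x(0) = -2, encontramos x(t) = -t^3 - 4·t^2 + 3·t - 2. De la ecuación de la posición x(t) = -t^3 - 4·t^2 + 3·t - 2, sustituimos t = 5.984558907308301 para obtener x = -341.642754538149.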